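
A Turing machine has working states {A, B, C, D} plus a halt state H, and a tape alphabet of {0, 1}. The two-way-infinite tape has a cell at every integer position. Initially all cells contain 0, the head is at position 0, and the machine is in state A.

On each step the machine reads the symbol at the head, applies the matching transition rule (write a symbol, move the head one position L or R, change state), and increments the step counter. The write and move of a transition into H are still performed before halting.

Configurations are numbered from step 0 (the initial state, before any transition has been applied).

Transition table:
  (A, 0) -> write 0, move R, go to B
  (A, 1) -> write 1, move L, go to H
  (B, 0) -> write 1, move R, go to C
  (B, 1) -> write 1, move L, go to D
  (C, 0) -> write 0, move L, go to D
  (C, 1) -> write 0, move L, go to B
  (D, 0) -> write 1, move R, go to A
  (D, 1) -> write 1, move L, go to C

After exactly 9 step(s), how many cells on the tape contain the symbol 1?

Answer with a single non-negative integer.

Answer: 3

Derivation:
Step 1: in state A at pos 0, read 0 -> (A,0)->write 0,move R,goto B. Now: state=B, head=1, tape[-1..2]=0000 (head:   ^)
Step 2: in state B at pos 1, read 0 -> (B,0)->write 1,move R,goto C. Now: state=C, head=2, tape[-1..3]=00100 (head:    ^)
Step 3: in state C at pos 2, read 0 -> (C,0)->write 0,move L,goto D. Now: state=D, head=1, tape[-1..3]=00100 (head:   ^)
Step 4: in state D at pos 1, read 1 -> (D,1)->write 1,move L,goto C. Now: state=C, head=0, tape[-1..3]=00100 (head:  ^)
Step 5: in state C at pos 0, read 0 -> (C,0)->write 0,move L,goto D. Now: state=D, head=-1, tape[-2..3]=000100 (head:  ^)
Step 6: in state D at pos -1, read 0 -> (D,0)->write 1,move R,goto A. Now: state=A, head=0, tape[-2..3]=010100 (head:   ^)
Step 7: in state A at pos 0, read 0 -> (A,0)->write 0,move R,goto B. Now: state=B, head=1, tape[-2..3]=010100 (head:    ^)
Step 8: in state B at pos 1, read 1 -> (B,1)->write 1,move L,goto D. Now: state=D, head=0, tape[-2..3]=010100 (head:   ^)
Step 9: in state D at pos 0, read 0 -> (D,0)->write 1,move R,goto A. Now: state=A, head=1, tape[-2..3]=011100 (head:    ^)
Cells containing 1 after step 9: {-1, 0, 1} -> 3 cell(s)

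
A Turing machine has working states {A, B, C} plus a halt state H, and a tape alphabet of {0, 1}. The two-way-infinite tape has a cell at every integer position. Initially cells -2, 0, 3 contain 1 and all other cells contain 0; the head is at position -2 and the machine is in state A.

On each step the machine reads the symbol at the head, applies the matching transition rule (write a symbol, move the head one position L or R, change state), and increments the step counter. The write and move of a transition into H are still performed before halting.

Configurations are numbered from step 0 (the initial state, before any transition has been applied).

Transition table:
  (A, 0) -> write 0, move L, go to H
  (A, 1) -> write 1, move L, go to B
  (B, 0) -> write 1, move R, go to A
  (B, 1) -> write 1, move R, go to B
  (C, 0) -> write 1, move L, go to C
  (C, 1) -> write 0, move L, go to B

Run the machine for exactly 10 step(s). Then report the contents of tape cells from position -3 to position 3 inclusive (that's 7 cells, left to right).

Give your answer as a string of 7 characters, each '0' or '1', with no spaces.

Answer: 1111101

Derivation:
Step 1: in state A at pos -2, read 1 -> (A,1)->write 1,move L,goto B. Now: state=B, head=-3, tape[-4..4]=001010010 (head:  ^)
Step 2: in state B at pos -3, read 0 -> (B,0)->write 1,move R,goto A. Now: state=A, head=-2, tape[-4..4]=011010010 (head:   ^)
Step 3: in state A at pos -2, read 1 -> (A,1)->write 1,move L,goto B. Now: state=B, head=-3, tape[-4..4]=011010010 (head:  ^)
Step 4: in state B at pos -3, read 1 -> (B,1)->write 1,move R,goto B. Now: state=B, head=-2, tape[-4..4]=011010010 (head:   ^)
Step 5: in state B at pos -2, read 1 -> (B,1)->write 1,move R,goto B. Now: state=B, head=-1, tape[-4..4]=011010010 (head:    ^)
Step 6: in state B at pos -1, read 0 -> (B,0)->write 1,move R,goto A. Now: state=A, head=0, tape[-4..4]=011110010 (head:     ^)
Step 7: in state A at pos 0, read 1 -> (A,1)->write 1,move L,goto B. Now: state=B, head=-1, tape[-4..4]=011110010 (head:    ^)
Step 8: in state B at pos -1, read 1 -> (B,1)->write 1,move R,goto B. Now: state=B, head=0, tape[-4..4]=011110010 (head:     ^)
Step 9: in state B at pos 0, read 1 -> (B,1)->write 1,move R,goto B. Now: state=B, head=1, tape[-4..4]=011110010 (head:      ^)
Step 10: in state B at pos 1, read 0 -> (B,0)->write 1,move R,goto A. Now: state=A, head=2, tape[-4..4]=011111010 (head:       ^)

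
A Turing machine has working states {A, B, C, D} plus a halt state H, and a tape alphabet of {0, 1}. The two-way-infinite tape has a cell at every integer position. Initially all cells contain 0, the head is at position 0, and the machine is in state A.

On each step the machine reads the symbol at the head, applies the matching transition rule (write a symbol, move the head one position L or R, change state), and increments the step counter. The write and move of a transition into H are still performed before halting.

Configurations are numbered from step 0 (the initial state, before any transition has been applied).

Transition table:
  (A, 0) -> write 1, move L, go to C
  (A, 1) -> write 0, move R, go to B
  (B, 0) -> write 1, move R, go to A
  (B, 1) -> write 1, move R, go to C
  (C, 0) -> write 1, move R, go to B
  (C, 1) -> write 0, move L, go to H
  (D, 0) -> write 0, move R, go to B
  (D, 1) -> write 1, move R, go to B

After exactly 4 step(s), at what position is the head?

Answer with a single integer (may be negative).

Step 1: in state A at pos 0, read 0 -> (A,0)->write 1,move L,goto C. Now: state=C, head=-1, tape[-2..1]=0010 (head:  ^)
Step 2: in state C at pos -1, read 0 -> (C,0)->write 1,move R,goto B. Now: state=B, head=0, tape[-2..1]=0110 (head:   ^)
Step 3: in state B at pos 0, read 1 -> (B,1)->write 1,move R,goto C. Now: state=C, head=1, tape[-2..2]=01100 (head:    ^)
Step 4: in state C at pos 1, read 0 -> (C,0)->write 1,move R,goto B. Now: state=B, head=2, tape[-2..3]=011100 (head:     ^)

Answer: 2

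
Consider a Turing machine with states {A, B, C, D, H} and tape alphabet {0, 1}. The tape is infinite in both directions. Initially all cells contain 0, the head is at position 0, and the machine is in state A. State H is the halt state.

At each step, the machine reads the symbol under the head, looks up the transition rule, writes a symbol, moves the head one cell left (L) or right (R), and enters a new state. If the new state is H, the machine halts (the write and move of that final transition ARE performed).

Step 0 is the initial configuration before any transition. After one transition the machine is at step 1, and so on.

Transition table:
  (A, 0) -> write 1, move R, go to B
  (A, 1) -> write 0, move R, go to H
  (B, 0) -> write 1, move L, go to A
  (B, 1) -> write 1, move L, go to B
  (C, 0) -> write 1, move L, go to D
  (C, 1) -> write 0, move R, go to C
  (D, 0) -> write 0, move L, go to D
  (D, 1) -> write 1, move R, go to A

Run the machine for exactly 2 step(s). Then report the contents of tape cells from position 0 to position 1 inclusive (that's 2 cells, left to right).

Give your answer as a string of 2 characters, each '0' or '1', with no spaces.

Step 1: in state A at pos 0, read 0 -> (A,0)->write 1,move R,goto B. Now: state=B, head=1, tape[-1..2]=0100 (head:   ^)
Step 2: in state B at pos 1, read 0 -> (B,0)->write 1,move L,goto A. Now: state=A, head=0, tape[-1..2]=0110 (head:  ^)

Answer: 11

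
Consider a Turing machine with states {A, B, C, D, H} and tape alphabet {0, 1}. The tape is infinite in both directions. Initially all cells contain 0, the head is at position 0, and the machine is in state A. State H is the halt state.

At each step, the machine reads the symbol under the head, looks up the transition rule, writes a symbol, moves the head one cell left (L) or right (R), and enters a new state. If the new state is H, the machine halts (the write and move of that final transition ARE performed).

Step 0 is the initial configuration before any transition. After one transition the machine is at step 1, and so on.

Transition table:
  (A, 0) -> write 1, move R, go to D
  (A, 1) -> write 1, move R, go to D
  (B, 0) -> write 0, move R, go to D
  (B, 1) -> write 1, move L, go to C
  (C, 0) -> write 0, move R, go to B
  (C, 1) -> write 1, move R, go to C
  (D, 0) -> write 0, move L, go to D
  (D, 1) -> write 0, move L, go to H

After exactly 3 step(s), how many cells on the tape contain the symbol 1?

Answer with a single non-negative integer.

Step 1: in state A at pos 0, read 0 -> (A,0)->write 1,move R,goto D. Now: state=D, head=1, tape[-1..2]=0100 (head:   ^)
Step 2: in state D at pos 1, read 0 -> (D,0)->write 0,move L,goto D. Now: state=D, head=0, tape[-1..2]=0100 (head:  ^)
Step 3: in state D at pos 0, read 1 -> (D,1)->write 0,move L,goto H. Now: state=H, head=-1, tape[-2..2]=00000 (head:  ^)
No cell contains 1 after step 3 -> 0 cell(s)

Answer: 0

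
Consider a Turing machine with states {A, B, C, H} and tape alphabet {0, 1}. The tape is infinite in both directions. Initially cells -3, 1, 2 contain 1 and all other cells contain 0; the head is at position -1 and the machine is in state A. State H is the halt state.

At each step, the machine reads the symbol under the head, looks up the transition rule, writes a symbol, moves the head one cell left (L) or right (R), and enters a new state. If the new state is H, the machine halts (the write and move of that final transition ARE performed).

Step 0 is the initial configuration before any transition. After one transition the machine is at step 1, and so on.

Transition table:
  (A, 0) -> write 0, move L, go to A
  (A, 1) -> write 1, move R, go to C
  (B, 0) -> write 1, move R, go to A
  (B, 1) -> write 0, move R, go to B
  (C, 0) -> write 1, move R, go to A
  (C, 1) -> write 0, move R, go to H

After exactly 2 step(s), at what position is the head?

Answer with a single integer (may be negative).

Step 1: in state A at pos -1, read 0 -> (A,0)->write 0,move L,goto A. Now: state=A, head=-2, tape[-4..3]=01000110 (head:   ^)
Step 2: in state A at pos -2, read 0 -> (A,0)->write 0,move L,goto A. Now: state=A, head=-3, tape[-4..3]=01000110 (head:  ^)

Answer: -3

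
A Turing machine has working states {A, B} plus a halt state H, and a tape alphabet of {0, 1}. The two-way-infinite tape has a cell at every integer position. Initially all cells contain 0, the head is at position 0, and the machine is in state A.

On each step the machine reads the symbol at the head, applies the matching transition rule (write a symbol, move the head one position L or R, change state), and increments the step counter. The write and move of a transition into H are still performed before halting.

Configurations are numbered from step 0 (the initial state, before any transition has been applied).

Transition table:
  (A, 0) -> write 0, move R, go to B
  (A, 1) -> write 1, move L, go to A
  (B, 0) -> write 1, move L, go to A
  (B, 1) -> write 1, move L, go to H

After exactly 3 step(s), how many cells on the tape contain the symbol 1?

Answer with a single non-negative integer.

Step 1: in state A at pos 0, read 0 -> (A,0)->write 0,move R,goto B. Now: state=B, head=1, tape[-1..2]=0000 (head:   ^)
Step 2: in state B at pos 1, read 0 -> (B,0)->write 1,move L,goto A. Now: state=A, head=0, tape[-1..2]=0010 (head:  ^)
Step 3: in state A at pos 0, read 0 -> (A,0)->write 0,move R,goto B. Now: state=B, head=1, tape[-1..2]=0010 (head:   ^)
Cells containing 1 after step 3: {1} -> 1 cell(s)

Answer: 1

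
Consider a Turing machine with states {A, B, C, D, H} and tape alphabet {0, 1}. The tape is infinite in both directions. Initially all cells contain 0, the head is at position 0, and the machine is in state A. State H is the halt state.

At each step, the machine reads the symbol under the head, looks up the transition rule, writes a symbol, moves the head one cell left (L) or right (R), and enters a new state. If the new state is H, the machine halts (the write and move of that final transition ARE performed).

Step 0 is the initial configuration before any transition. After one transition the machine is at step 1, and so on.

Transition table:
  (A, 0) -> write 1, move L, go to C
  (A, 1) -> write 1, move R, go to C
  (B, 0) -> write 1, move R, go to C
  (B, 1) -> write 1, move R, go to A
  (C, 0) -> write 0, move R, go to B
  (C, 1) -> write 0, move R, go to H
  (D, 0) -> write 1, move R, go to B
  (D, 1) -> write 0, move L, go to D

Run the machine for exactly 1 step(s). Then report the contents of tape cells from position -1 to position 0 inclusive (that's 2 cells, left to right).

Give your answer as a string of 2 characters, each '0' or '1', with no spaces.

Answer: 01

Derivation:
Step 1: in state A at pos 0, read 0 -> (A,0)->write 1,move L,goto C. Now: state=C, head=-1, tape[-2..1]=0010 (head:  ^)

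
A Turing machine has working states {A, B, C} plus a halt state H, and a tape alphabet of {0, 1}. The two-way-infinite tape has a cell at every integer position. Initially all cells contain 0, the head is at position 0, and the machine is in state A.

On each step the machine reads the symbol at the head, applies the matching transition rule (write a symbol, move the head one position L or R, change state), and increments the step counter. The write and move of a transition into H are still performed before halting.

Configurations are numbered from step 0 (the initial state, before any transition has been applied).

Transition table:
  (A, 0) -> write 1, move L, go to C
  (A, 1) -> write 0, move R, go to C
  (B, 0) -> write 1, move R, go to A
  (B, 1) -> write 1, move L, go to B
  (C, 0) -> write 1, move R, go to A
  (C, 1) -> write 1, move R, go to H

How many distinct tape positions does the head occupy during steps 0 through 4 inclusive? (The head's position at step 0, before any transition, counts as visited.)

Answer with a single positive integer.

Step 1: in state A at pos 0, read 0 -> (A,0)->write 1,move L,goto C. Now: state=C, head=-1, tape[-2..1]=0010 (head:  ^)
Step 2: in state C at pos -1, read 0 -> (C,0)->write 1,move R,goto A. Now: state=A, head=0, tape[-2..1]=0110 (head:   ^)
Step 3: in state A at pos 0, read 1 -> (A,1)->write 0,move R,goto C. Now: state=C, head=1, tape[-2..2]=01000 (head:    ^)
Step 4: in state C at pos 1, read 0 -> (C,0)->write 1,move R,goto A. Now: state=A, head=2, tape[-2..3]=010100 (head:     ^)
Head positions at steps 0..4: starting at 0, distinct positions visited = {-1, 0, 1, 2} -> 4 position(s)

Answer: 4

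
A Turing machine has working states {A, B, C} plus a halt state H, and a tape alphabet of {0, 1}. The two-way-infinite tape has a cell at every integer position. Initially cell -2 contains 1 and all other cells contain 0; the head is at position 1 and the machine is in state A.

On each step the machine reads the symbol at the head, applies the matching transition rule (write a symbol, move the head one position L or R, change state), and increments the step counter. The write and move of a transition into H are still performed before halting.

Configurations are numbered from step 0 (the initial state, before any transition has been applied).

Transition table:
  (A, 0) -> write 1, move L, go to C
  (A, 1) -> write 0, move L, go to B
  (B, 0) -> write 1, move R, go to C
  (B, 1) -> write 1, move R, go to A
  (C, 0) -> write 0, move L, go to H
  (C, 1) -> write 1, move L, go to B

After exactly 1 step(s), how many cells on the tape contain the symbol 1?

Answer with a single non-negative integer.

Answer: 2

Derivation:
Step 1: in state A at pos 1, read 0 -> (A,0)->write 1,move L,goto C. Now: state=C, head=0, tape[-3..2]=010010 (head:    ^)
Cells containing 1 after step 1: {-2, 1} -> 2 cell(s)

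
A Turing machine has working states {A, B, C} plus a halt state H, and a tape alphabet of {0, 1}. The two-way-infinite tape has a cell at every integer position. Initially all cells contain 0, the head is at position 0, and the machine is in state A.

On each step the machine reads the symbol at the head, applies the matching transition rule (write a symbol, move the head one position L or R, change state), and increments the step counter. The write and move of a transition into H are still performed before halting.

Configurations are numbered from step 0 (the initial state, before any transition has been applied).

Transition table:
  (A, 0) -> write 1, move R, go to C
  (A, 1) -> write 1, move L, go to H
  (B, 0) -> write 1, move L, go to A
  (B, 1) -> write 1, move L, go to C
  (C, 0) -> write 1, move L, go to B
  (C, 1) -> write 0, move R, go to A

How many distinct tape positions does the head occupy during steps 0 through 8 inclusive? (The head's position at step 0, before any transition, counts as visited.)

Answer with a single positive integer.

Step 1: in state A at pos 0, read 0 -> (A,0)->write 1,move R,goto C. Now: state=C, head=1, tape[-1..2]=0100 (head:   ^)
Step 2: in state C at pos 1, read 0 -> (C,0)->write 1,move L,goto B. Now: state=B, head=0, tape[-1..2]=0110 (head:  ^)
Step 3: in state B at pos 0, read 1 -> (B,1)->write 1,move L,goto C. Now: state=C, head=-1, tape[-2..2]=00110 (head:  ^)
Step 4: in state C at pos -1, read 0 -> (C,0)->write 1,move L,goto B. Now: state=B, head=-2, tape[-3..2]=001110 (head:  ^)
Step 5: in state B at pos -2, read 0 -> (B,0)->write 1,move L,goto A. Now: state=A, head=-3, tape[-4..2]=0011110 (head:  ^)
Step 6: in state A at pos -3, read 0 -> (A,0)->write 1,move R,goto C. Now: state=C, head=-2, tape[-4..2]=0111110 (head:   ^)
Step 7: in state C at pos -2, read 1 -> (C,1)->write 0,move R,goto A. Now: state=A, head=-1, tape[-4..2]=0101110 (head:    ^)
Step 8: in state A at pos -1, read 1 -> (A,1)->write 1,move L,goto H. Now: state=H, head=-2, tape[-4..2]=0101110 (head:   ^)
Head positions at steps 0..8: starting at 0, distinct positions visited = {-3, -2, -1, 0, 1} -> 5 position(s)

Answer: 5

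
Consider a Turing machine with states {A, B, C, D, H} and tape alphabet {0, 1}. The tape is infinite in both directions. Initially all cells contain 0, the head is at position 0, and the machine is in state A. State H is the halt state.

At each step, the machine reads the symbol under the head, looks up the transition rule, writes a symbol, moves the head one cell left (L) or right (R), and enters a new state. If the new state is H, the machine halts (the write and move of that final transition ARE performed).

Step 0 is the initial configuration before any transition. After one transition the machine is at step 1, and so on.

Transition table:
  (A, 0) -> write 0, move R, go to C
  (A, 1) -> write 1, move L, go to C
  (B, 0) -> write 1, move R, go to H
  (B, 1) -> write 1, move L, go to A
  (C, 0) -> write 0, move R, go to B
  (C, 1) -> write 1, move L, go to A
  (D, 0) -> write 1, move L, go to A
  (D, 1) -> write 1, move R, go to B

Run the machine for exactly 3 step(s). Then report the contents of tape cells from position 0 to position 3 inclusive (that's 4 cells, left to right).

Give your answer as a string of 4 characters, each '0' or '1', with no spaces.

Answer: 0010

Derivation:
Step 1: in state A at pos 0, read 0 -> (A,0)->write 0,move R,goto C. Now: state=C, head=1, tape[-1..2]=0000 (head:   ^)
Step 2: in state C at pos 1, read 0 -> (C,0)->write 0,move R,goto B. Now: state=B, head=2, tape[-1..3]=00000 (head:    ^)
Step 3: in state B at pos 2, read 0 -> (B,0)->write 1,move R,goto H. Now: state=H, head=3, tape[-1..4]=000100 (head:     ^)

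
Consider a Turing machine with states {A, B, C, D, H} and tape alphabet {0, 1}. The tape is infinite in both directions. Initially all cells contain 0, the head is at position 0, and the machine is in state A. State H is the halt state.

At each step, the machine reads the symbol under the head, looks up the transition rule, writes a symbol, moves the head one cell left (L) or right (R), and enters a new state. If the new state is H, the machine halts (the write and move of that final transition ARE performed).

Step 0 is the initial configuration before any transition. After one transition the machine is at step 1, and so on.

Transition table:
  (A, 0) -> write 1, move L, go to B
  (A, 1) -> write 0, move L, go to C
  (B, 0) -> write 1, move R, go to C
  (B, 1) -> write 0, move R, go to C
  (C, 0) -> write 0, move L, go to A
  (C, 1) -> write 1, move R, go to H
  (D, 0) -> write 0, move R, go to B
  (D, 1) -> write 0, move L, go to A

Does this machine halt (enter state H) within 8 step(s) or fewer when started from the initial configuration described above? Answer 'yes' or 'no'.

Step 1: in state A at pos 0, read 0 -> (A,0)->write 1,move L,goto B. Now: state=B, head=-1, tape[-2..1]=0010 (head:  ^)
Step 2: in state B at pos -1, read 0 -> (B,0)->write 1,move R,goto C. Now: state=C, head=0, tape[-2..1]=0110 (head:   ^)
Step 3: in state C at pos 0, read 1 -> (C,1)->write 1,move R,goto H. Now: state=H, head=1, tape[-2..2]=01100 (head:    ^)
State H reached at step 3; 3 <= 8 -> yes

Answer: yes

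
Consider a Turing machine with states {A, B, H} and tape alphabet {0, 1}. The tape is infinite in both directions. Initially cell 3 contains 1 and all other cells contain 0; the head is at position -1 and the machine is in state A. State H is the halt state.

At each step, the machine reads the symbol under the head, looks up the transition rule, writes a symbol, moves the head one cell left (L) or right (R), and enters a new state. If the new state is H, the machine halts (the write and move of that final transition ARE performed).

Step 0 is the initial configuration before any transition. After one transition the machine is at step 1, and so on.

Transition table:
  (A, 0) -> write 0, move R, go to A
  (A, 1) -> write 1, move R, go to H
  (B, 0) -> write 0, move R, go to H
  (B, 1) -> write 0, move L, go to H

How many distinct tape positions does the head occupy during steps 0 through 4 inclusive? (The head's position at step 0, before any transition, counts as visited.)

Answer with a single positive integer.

Step 1: in state A at pos -1, read 0 -> (A,0)->write 0,move R,goto A. Now: state=A, head=0, tape[-2..4]=0000010 (head:   ^)
Step 2: in state A at pos 0, read 0 -> (A,0)->write 0,move R,goto A. Now: state=A, head=1, tape[-2..4]=0000010 (head:    ^)
Step 3: in state A at pos 1, read 0 -> (A,0)->write 0,move R,goto A. Now: state=A, head=2, tape[-2..4]=0000010 (head:     ^)
Step 4: in state A at pos 2, read 0 -> (A,0)->write 0,move R,goto A. Now: state=A, head=3, tape[-2..4]=0000010 (head:      ^)
Head positions at steps 0..4: starting at -1, distinct positions visited = {-1, 0, 1, 2, 3} -> 5 position(s)

Answer: 5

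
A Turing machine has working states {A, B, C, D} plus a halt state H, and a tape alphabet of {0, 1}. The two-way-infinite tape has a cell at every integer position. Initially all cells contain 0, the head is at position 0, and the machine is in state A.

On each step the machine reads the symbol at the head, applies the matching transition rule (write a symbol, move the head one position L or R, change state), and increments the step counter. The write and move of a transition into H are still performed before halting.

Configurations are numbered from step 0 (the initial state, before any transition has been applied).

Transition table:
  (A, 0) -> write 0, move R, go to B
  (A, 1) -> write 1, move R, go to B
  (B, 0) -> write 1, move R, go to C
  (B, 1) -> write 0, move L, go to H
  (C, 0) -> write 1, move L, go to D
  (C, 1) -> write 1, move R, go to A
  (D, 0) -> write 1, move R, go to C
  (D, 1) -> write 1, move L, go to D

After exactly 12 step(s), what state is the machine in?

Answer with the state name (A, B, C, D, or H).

Answer: D

Derivation:
Step 1: in state A at pos 0, read 0 -> (A,0)->write 0,move R,goto B. Now: state=B, head=1, tape[-1..2]=0000 (head:   ^)
Step 2: in state B at pos 1, read 0 -> (B,0)->write 1,move R,goto C. Now: state=C, head=2, tape[-1..3]=00100 (head:    ^)
Step 3: in state C at pos 2, read 0 -> (C,0)->write 1,move L,goto D. Now: state=D, head=1, tape[-1..3]=00110 (head:   ^)
Step 4: in state D at pos 1, read 1 -> (D,1)->write 1,move L,goto D. Now: state=D, head=0, tape[-1..3]=00110 (head:  ^)
Step 5: in state D at pos 0, read 0 -> (D,0)->write 1,move R,goto C. Now: state=C, head=1, tape[-1..3]=01110 (head:   ^)
Step 6: in state C at pos 1, read 1 -> (C,1)->write 1,move R,goto A. Now: state=A, head=2, tape[-1..3]=01110 (head:    ^)
Step 7: in state A at pos 2, read 1 -> (A,1)->write 1,move R,goto B. Now: state=B, head=3, tape[-1..4]=011100 (head:     ^)
Step 8: in state B at pos 3, read 0 -> (B,0)->write 1,move R,goto C. Now: state=C, head=4, tape[-1..5]=0111100 (head:      ^)
Step 9: in state C at pos 4, read 0 -> (C,0)->write 1,move L,goto D. Now: state=D, head=3, tape[-1..5]=0111110 (head:     ^)
Step 10: in state D at pos 3, read 1 -> (D,1)->write 1,move L,goto D. Now: state=D, head=2, tape[-1..5]=0111110 (head:    ^)
Step 11: in state D at pos 2, read 1 -> (D,1)->write 1,move L,goto D. Now: state=D, head=1, tape[-1..5]=0111110 (head:   ^)
Step 12: in state D at pos 1, read 1 -> (D,1)->write 1,move L,goto D. Now: state=D, head=0, tape[-1..5]=0111110 (head:  ^)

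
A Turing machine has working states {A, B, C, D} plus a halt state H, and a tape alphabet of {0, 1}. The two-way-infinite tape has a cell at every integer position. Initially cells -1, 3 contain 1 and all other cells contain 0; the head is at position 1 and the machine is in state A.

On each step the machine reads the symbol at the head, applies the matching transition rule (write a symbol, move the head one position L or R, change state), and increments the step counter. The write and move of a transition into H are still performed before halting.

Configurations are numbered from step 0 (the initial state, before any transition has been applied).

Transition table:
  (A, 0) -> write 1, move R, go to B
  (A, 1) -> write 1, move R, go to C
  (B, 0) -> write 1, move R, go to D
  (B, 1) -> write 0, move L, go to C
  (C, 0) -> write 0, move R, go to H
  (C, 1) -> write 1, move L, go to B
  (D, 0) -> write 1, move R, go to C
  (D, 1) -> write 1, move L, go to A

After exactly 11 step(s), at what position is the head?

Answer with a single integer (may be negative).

Answer: 0

Derivation:
Step 1: in state A at pos 1, read 0 -> (A,0)->write 1,move R,goto B. Now: state=B, head=2, tape[-2..4]=0101010 (head:     ^)
Step 2: in state B at pos 2, read 0 -> (B,0)->write 1,move R,goto D. Now: state=D, head=3, tape[-2..4]=0101110 (head:      ^)
Step 3: in state D at pos 3, read 1 -> (D,1)->write 1,move L,goto A. Now: state=A, head=2, tape[-2..4]=0101110 (head:     ^)
Step 4: in state A at pos 2, read 1 -> (A,1)->write 1,move R,goto C. Now: state=C, head=3, tape[-2..4]=0101110 (head:      ^)
Step 5: in state C at pos 3, read 1 -> (C,1)->write 1,move L,goto B. Now: state=B, head=2, tape[-2..4]=0101110 (head:     ^)
Step 6: in state B at pos 2, read 1 -> (B,1)->write 0,move L,goto C. Now: state=C, head=1, tape[-2..4]=0101010 (head:    ^)
Step 7: in state C at pos 1, read 1 -> (C,1)->write 1,move L,goto B. Now: state=B, head=0, tape[-2..4]=0101010 (head:   ^)
Step 8: in state B at pos 0, read 0 -> (B,0)->write 1,move R,goto D. Now: state=D, head=1, tape[-2..4]=0111010 (head:    ^)
Step 9: in state D at pos 1, read 1 -> (D,1)->write 1,move L,goto A. Now: state=A, head=0, tape[-2..4]=0111010 (head:   ^)
Step 10: in state A at pos 0, read 1 -> (A,1)->write 1,move R,goto C. Now: state=C, head=1, tape[-2..4]=0111010 (head:    ^)
Step 11: in state C at pos 1, read 1 -> (C,1)->write 1,move L,goto B. Now: state=B, head=0, tape[-2..4]=0111010 (head:   ^)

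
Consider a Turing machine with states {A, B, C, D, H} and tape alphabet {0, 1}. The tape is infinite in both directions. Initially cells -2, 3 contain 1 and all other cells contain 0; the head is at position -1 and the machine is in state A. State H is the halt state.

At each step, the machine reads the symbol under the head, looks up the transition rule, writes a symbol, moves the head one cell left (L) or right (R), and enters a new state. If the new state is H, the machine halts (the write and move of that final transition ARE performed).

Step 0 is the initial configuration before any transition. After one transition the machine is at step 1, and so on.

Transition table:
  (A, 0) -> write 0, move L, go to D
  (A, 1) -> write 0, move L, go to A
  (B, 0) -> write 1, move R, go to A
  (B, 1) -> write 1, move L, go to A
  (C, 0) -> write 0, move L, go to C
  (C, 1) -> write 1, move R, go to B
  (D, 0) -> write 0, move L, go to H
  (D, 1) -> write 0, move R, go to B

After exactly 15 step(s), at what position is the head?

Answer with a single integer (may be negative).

Step 1: in state A at pos -1, read 0 -> (A,0)->write 0,move L,goto D. Now: state=D, head=-2, tape[-3..4]=01000010 (head:  ^)
Step 2: in state D at pos -2, read 1 -> (D,1)->write 0,move R,goto B. Now: state=B, head=-1, tape[-3..4]=00000010 (head:   ^)
Step 3: in state B at pos -1, read 0 -> (B,0)->write 1,move R,goto A. Now: state=A, head=0, tape[-3..4]=00100010 (head:    ^)
Step 4: in state A at pos 0, read 0 -> (A,0)->write 0,move L,goto D. Now: state=D, head=-1, tape[-3..4]=00100010 (head:   ^)
Step 5: in state D at pos -1, read 1 -> (D,1)->write 0,move R,goto B. Now: state=B, head=0, tape[-3..4]=00000010 (head:    ^)
Step 6: in state B at pos 0, read 0 -> (B,0)->write 1,move R,goto A. Now: state=A, head=1, tape[-3..4]=00010010 (head:     ^)
Step 7: in state A at pos 1, read 0 -> (A,0)->write 0,move L,goto D. Now: state=D, head=0, tape[-3..4]=00010010 (head:    ^)
Step 8: in state D at pos 0, read 1 -> (D,1)->write 0,move R,goto B. Now: state=B, head=1, tape[-3..4]=00000010 (head:     ^)
Step 9: in state B at pos 1, read 0 -> (B,0)->write 1,move R,goto A. Now: state=A, head=2, tape[-3..4]=00001010 (head:      ^)
Step 10: in state A at pos 2, read 0 -> (A,0)->write 0,move L,goto D. Now: state=D, head=1, tape[-3..4]=00001010 (head:     ^)
Step 11: in state D at pos 1, read 1 -> (D,1)->write 0,move R,goto B. Now: state=B, head=2, tape[-3..4]=00000010 (head:      ^)
Step 12: in state B at pos 2, read 0 -> (B,0)->write 1,move R,goto A. Now: state=A, head=3, tape[-3..4]=00000110 (head:       ^)
Step 13: in state A at pos 3, read 1 -> (A,1)->write 0,move L,goto A. Now: state=A, head=2, tape[-3..4]=00000100 (head:      ^)
Step 14: in state A at pos 2, read 1 -> (A,1)->write 0,move L,goto A. Now: state=A, head=1, tape[-3..4]=00000000 (head:     ^)
Step 15: in state A at pos 1, read 0 -> (A,0)->write 0,move L,goto D. Now: state=D, head=0, tape[-3..4]=00000000 (head:    ^)

Answer: 0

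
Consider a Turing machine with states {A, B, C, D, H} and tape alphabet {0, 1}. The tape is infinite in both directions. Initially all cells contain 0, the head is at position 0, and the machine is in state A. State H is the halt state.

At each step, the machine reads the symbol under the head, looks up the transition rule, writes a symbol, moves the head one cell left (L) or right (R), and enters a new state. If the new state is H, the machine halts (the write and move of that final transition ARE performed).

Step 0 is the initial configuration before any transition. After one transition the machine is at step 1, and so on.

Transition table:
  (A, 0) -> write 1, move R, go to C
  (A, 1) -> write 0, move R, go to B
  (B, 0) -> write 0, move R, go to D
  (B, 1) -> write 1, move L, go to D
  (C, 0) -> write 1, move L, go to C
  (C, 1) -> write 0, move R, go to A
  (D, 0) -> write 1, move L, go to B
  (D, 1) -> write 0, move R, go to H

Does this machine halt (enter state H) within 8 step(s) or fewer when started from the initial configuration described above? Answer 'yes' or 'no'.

Answer: yes

Derivation:
Step 1: in state A at pos 0, read 0 -> (A,0)->write 1,move R,goto C. Now: state=C, head=1, tape[-1..2]=0100 (head:   ^)
Step 2: in state C at pos 1, read 0 -> (C,0)->write 1,move L,goto C. Now: state=C, head=0, tape[-1..2]=0110 (head:  ^)
Step 3: in state C at pos 0, read 1 -> (C,1)->write 0,move R,goto A. Now: state=A, head=1, tape[-1..2]=0010 (head:   ^)
Step 4: in state A at pos 1, read 1 -> (A,1)->write 0,move R,goto B. Now: state=B, head=2, tape[-1..3]=00000 (head:    ^)
Step 5: in state B at pos 2, read 0 -> (B,0)->write 0,move R,goto D. Now: state=D, head=3, tape[-1..4]=000000 (head:     ^)
Step 6: in state D at pos 3, read 0 -> (D,0)->write 1,move L,goto B. Now: state=B, head=2, tape[-1..4]=000010 (head:    ^)
Step 7: in state B at pos 2, read 0 -> (B,0)->write 0,move R,goto D. Now: state=D, head=3, tape[-1..4]=000010 (head:     ^)
Step 8: in state D at pos 3, read 1 -> (D,1)->write 0,move R,goto H. Now: state=H, head=4, tape[-1..5]=0000000 (head:      ^)
State H reached at step 8; 8 <= 8 -> yes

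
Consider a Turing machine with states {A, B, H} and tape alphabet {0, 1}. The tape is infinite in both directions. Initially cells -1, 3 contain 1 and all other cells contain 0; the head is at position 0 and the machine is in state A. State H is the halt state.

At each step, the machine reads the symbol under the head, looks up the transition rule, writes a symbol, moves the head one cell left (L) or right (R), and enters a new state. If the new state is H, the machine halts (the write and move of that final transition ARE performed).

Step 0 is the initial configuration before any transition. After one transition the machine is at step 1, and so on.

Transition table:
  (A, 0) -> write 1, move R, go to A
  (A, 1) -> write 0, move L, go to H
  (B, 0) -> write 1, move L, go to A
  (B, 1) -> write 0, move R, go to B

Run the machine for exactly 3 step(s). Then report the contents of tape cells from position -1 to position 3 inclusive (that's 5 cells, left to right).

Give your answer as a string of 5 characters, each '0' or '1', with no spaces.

Answer: 11111

Derivation:
Step 1: in state A at pos 0, read 0 -> (A,0)->write 1,move R,goto A. Now: state=A, head=1, tape[-2..4]=0110010 (head:    ^)
Step 2: in state A at pos 1, read 0 -> (A,0)->write 1,move R,goto A. Now: state=A, head=2, tape[-2..4]=0111010 (head:     ^)
Step 3: in state A at pos 2, read 0 -> (A,0)->write 1,move R,goto A. Now: state=A, head=3, tape[-2..4]=0111110 (head:      ^)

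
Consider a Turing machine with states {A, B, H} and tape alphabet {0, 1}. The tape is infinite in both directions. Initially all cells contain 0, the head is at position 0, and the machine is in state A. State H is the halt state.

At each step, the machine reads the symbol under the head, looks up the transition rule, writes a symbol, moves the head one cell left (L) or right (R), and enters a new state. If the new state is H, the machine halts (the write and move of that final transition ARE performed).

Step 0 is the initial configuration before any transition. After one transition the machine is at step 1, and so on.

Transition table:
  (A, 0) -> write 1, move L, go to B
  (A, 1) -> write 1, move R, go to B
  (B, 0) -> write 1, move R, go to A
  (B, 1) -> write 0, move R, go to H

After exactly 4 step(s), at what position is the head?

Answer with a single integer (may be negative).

Answer: 2

Derivation:
Step 1: in state A at pos 0, read 0 -> (A,0)->write 1,move L,goto B. Now: state=B, head=-1, tape[-2..1]=0010 (head:  ^)
Step 2: in state B at pos -1, read 0 -> (B,0)->write 1,move R,goto A. Now: state=A, head=0, tape[-2..1]=0110 (head:   ^)
Step 3: in state A at pos 0, read 1 -> (A,1)->write 1,move R,goto B. Now: state=B, head=1, tape[-2..2]=01100 (head:    ^)
Step 4: in state B at pos 1, read 0 -> (B,0)->write 1,move R,goto A. Now: state=A, head=2, tape[-2..3]=011100 (head:     ^)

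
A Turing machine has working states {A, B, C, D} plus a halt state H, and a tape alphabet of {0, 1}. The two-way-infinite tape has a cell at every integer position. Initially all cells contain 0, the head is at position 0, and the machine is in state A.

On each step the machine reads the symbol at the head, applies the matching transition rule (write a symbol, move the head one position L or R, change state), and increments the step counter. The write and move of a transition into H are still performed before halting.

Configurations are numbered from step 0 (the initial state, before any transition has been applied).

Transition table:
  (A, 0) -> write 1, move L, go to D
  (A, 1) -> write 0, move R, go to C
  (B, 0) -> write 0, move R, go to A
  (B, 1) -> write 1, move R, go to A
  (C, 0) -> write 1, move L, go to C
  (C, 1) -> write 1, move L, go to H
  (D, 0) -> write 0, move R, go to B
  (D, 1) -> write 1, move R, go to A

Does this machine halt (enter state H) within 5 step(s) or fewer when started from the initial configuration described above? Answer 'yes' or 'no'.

Step 1: in state A at pos 0, read 0 -> (A,0)->write 1,move L,goto D. Now: state=D, head=-1, tape[-2..1]=0010 (head:  ^)
Step 2: in state D at pos -1, read 0 -> (D,0)->write 0,move R,goto B. Now: state=B, head=0, tape[-2..1]=0010 (head:   ^)
Step 3: in state B at pos 0, read 1 -> (B,1)->write 1,move R,goto A. Now: state=A, head=1, tape[-2..2]=00100 (head:    ^)
Step 4: in state A at pos 1, read 0 -> (A,0)->write 1,move L,goto D. Now: state=D, head=0, tape[-2..2]=00110 (head:   ^)
Step 5: in state D at pos 0, read 1 -> (D,1)->write 1,move R,goto A. Now: state=A, head=1, tape[-2..2]=00110 (head:    ^)
After 5 step(s): state = A (not H) -> not halted within 5 -> no

Answer: no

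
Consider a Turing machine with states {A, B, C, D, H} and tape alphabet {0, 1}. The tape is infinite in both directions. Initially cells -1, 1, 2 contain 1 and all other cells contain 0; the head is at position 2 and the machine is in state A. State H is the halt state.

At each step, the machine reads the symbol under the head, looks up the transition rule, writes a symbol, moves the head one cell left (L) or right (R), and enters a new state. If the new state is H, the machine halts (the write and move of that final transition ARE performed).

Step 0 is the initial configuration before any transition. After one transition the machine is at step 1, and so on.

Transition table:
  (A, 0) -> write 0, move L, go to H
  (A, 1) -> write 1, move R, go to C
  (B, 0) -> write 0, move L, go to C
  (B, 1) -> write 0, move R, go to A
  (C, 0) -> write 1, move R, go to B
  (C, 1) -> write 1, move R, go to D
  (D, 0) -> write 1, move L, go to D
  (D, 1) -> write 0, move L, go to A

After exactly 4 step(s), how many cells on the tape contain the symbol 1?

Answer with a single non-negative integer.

Step 1: in state A at pos 2, read 1 -> (A,1)->write 1,move R,goto C. Now: state=C, head=3, tape[-2..4]=0101100 (head:      ^)
Step 2: in state C at pos 3, read 0 -> (C,0)->write 1,move R,goto B. Now: state=B, head=4, tape[-2..5]=01011100 (head:       ^)
Step 3: in state B at pos 4, read 0 -> (B,0)->write 0,move L,goto C. Now: state=C, head=3, tape[-2..5]=01011100 (head:      ^)
Step 4: in state C at pos 3, read 1 -> (C,1)->write 1,move R,goto D. Now: state=D, head=4, tape[-2..5]=01011100 (head:       ^)
Cells containing 1 after step 4: {-1, 1, 2, 3} -> 4 cell(s)

Answer: 4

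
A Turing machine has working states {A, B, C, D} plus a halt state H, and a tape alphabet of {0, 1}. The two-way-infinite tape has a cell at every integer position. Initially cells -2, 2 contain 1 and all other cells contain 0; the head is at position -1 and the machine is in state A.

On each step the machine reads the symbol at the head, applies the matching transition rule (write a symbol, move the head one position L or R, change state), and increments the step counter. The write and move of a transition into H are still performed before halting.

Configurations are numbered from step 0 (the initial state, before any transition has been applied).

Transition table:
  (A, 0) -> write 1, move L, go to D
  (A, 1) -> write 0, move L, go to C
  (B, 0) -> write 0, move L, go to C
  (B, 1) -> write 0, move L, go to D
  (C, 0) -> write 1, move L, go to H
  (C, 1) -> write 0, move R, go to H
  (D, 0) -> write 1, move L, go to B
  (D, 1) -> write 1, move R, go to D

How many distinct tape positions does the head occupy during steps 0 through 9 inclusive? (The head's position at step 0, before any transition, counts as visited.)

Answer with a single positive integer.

Answer: 5

Derivation:
Step 1: in state A at pos -1, read 0 -> (A,0)->write 1,move L,goto D. Now: state=D, head=-2, tape[-3..3]=0110010 (head:  ^)
Step 2: in state D at pos -2, read 1 -> (D,1)->write 1,move R,goto D. Now: state=D, head=-1, tape[-3..3]=0110010 (head:   ^)
Step 3: in state D at pos -1, read 1 -> (D,1)->write 1,move R,goto D. Now: state=D, head=0, tape[-3..3]=0110010 (head:    ^)
Step 4: in state D at pos 0, read 0 -> (D,0)->write 1,move L,goto B. Now: state=B, head=-1, tape[-3..3]=0111010 (head:   ^)
Step 5: in state B at pos -1, read 1 -> (B,1)->write 0,move L,goto D. Now: state=D, head=-2, tape[-3..3]=0101010 (head:  ^)
Step 6: in state D at pos -2, read 1 -> (D,1)->write 1,move R,goto D. Now: state=D, head=-1, tape[-3..3]=0101010 (head:   ^)
Step 7: in state D at pos -1, read 0 -> (D,0)->write 1,move L,goto B. Now: state=B, head=-2, tape[-3..3]=0111010 (head:  ^)
Step 8: in state B at pos -2, read 1 -> (B,1)->write 0,move L,goto D. Now: state=D, head=-3, tape[-4..3]=00011010 (head:  ^)
Step 9: in state D at pos -3, read 0 -> (D,0)->write 1,move L,goto B. Now: state=B, head=-4, tape[-5..3]=001011010 (head:  ^)
Head positions at steps 0..9: starting at -1, distinct positions visited = {-4, -3, -2, -1, 0} -> 5 position(s)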